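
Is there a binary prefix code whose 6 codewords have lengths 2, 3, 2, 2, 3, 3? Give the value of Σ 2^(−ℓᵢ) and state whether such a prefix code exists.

1.125; no

With common denominator 2^3 = 8: Σ 2^(−ℓᵢ) = 2/8 + 1/8 + 2/8 + 2/8 + 1/8 + 1/8 = 9/8 = 1.125.
Kraft's inequality requires Σ ≤ 1; here Σ = 1.125 > 1, so no such prefix code exists.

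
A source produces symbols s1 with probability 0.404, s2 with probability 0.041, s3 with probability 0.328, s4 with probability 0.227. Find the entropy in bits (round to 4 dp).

1.7303 bits

H = −Σ pᵢ log₂ pᵢ.
−0.404·log₂(0.404) = 0.5283
−0.041·log₂(0.041) = 0.1889
−0.328·log₂(0.328) = 0.5275
−0.227·log₂(0.227) = 0.4856
Sum ≈ 1.7303 → 1.7303 bits.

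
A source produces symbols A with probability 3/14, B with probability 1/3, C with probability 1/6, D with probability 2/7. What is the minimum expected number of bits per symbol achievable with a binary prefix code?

2 bits/symbol

Repeatedly combine the two least-probable nodes; the expected code length is the sum of the merged weights.
merge 1/6 + 3/14 → 8/21
merge 2/7 + 1/3 → 13/21
merge 8/21 + 13/21 → 1
L = 8/21 + 13/21 + 1 = 2 bits/symbol.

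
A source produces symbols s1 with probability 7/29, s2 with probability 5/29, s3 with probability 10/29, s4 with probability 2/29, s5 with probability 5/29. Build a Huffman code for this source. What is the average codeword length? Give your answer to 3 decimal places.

Repeatedly combine the two least-probable nodes; the expected code length is the sum of the merged weights.
merge 2/29 + 5/29 → 7/29
merge 5/29 + 7/29 → 12/29
merge 7/29 + 10/29 → 17/29
merge 12/29 + 17/29 → 1
L = 7/29 + 12/29 + 17/29 + 1 = 65/29 ≈ 2.241 bits/symbol.

2.241 bits/symbol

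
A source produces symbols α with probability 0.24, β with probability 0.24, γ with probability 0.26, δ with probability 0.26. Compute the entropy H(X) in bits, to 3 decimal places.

H = −Σ pᵢ log₂ pᵢ.
−0.24·log₂(0.24) = 0.4941
−0.24·log₂(0.24) = 0.4941
−0.26·log₂(0.26) = 0.5053
−0.26·log₂(0.26) = 0.5053
Sum ≈ 1.9988 → 1.999 bits.

1.999 bits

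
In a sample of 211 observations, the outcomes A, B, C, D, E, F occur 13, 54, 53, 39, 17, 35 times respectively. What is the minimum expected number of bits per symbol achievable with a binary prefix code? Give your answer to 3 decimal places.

Probabilities are the counts divided by 211.
Repeatedly combine the two least-probable nodes; the expected code length is the sum of the merged weights.
merge 13/211 + 17/211 → 30/211
merge 30/211 + 35/211 → 65/211
merge 39/211 + 53/211 → 92/211
merge 54/211 + 65/211 → 119/211
merge 92/211 + 119/211 → 1
L = 30/211 + 65/211 + 92/211 + 119/211 + 1 = 517/211 ≈ 2.450 bits/symbol.

2.450 bits/symbol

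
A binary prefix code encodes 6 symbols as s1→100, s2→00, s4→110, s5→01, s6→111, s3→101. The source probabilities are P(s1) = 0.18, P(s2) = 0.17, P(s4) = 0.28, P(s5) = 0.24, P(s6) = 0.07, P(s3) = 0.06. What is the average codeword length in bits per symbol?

L̄ = Σ pᵢ·ℓᵢ = 0.18·3 + 0.17·2 + 0.28·3 + 0.24·2 + 0.07·3 + 0.06·3 = 2.59 bits/symbol.

2.59 bits/symbol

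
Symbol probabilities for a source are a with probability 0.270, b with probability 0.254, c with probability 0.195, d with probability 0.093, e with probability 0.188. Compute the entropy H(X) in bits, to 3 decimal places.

H = −Σ pᵢ log₂ pᵢ.
−0.270·log₂(0.270) = 0.5100
−0.254·log₂(0.254) = 0.5022
−0.195·log₂(0.195) = 0.4599
−0.093·log₂(0.093) = 0.3187
−0.188·log₂(0.188) = 0.4533
Sum ≈ 2.2441 → 2.244 bits.

2.244 bits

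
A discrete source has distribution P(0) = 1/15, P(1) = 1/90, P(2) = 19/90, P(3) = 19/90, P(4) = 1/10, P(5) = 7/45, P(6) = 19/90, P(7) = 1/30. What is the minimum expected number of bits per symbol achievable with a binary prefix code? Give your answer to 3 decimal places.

Repeatedly combine the two least-probable nodes; the expected code length is the sum of the merged weights.
merge 1/90 + 1/30 → 2/45
merge 2/45 + 1/15 → 1/9
merge 1/10 + 1/9 → 19/90
merge 7/45 + 19/90 → 11/30
merge 19/90 + 19/90 → 19/45
merge 19/90 + 11/30 → 26/45
merge 19/45 + 26/45 → 1
L = 2/45 + 1/9 + 19/90 + 11/30 + 19/45 + 26/45 + 1 = 41/15 ≈ 2.733 bits/symbol.

2.733 bits/symbol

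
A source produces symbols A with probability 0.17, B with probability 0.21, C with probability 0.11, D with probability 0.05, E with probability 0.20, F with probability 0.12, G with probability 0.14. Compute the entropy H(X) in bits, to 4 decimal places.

H = −Σ pᵢ log₂ pᵢ.
−0.17·log₂(0.17) = 0.4346
−0.21·log₂(0.21) = 0.4728
−0.11·log₂(0.11) = 0.3503
−0.05·log₂(0.05) = 0.2161
−0.20·log₂(0.20) = 0.4644
−0.12·log₂(0.12) = 0.3671
−0.14·log₂(0.14) = 0.3971
Sum ≈ 2.7024 → 2.7024 bits.

2.7024 bits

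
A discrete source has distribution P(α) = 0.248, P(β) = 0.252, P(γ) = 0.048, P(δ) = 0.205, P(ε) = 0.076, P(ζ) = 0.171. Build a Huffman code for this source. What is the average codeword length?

2.419 bits/symbol

Repeatedly combine the two least-probable nodes; the expected code length is the sum of the merged weights.
merge 6/125 + 19/250 → 31/250
merge 31/250 + 171/1000 → 59/200
merge 41/200 + 31/125 → 453/1000
merge 63/250 + 59/200 → 547/1000
merge 453/1000 + 547/1000 → 1
L = 31/250 + 59/200 + 453/1000 + 547/1000 + 1 = 2419/1000 = 2.419 bits/symbol.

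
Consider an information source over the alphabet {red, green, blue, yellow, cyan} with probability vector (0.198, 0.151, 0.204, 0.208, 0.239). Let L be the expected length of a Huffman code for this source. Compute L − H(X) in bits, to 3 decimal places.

0.042 bits

Entropy H = −Σ p log₂ p ≈ 2.3070 bits.
Huffman merges: 151/1000+99/500→349/1000; 51/250+26/125→103/250; 239/1000+349/1000→147/250; 103/250+147/250→1. L = 2349/1000 ≈ 2.3490.
L − H = 2.3490 − 2.3070 = 0.042 bits.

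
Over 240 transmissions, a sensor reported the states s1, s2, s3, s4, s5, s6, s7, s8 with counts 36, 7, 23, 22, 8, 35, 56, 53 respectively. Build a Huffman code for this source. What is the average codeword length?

Probabilities are the counts divided by 240.
Repeatedly combine the two least-probable nodes; the expected code length is the sum of the merged weights.
merge 7/240 + 1/30 → 1/16
merge 1/16 + 11/120 → 37/240
merge 23/240 + 7/48 → 29/120
merge 3/20 + 37/240 → 73/240
merge 53/240 + 7/30 → 109/240
merge 29/120 + 73/240 → 131/240
merge 109/240 + 131/240 → 1
L = 1/16 + 37/240 + 29/120 + 73/240 + 109/240 + 131/240 + 1 = 221/80 = 2.7625 bits/symbol.

2.7625 bits/symbol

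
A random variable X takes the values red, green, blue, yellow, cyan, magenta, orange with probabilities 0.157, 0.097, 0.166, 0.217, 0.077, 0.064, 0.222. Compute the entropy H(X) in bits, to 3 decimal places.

2.675 bits

H = −Σ pᵢ log₂ pᵢ.
−0.157·log₂(0.157) = 0.4194
−0.097·log₂(0.097) = 0.3265
−0.166·log₂(0.166) = 0.4301
−0.217·log₂(0.217) = 0.4783
−0.077·log₂(0.077) = 0.2848
−0.064·log₂(0.064) = 0.2538
−0.222·log₂(0.222) = 0.4820
Sum ≈ 2.6749 → 2.675 bits.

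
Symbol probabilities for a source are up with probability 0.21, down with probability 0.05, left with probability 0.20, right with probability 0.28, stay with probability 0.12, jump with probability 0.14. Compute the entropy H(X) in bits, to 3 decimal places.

H = −Σ pᵢ log₂ pᵢ.
−0.21·log₂(0.21) = 0.4728
−0.05·log₂(0.05) = 0.2161
−0.20·log₂(0.20) = 0.4644
−0.28·log₂(0.28) = 0.5142
−0.12·log₂(0.12) = 0.3671
−0.14·log₂(0.14) = 0.3971
Sum ≈ 2.4317 → 2.432 bits.

2.432 bits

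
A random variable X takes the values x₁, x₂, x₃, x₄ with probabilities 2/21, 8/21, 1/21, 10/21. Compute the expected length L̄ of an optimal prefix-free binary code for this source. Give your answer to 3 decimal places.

Repeatedly combine the two least-probable nodes; the expected code length is the sum of the merged weights.
merge 1/21 + 2/21 → 1/7
merge 1/7 + 8/21 → 11/21
merge 10/21 + 11/21 → 1
L = 1/7 + 11/21 + 1 = 5/3 ≈ 1.667 bits/symbol.

1.667 bits/symbol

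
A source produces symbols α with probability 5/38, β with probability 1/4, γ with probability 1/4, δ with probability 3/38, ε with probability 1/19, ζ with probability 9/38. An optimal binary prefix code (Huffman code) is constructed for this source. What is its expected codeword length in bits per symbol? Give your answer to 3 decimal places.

2.395 bits/symbol

Repeatedly combine the two least-probable nodes; the expected code length is the sum of the merged weights.
merge 1/19 + 3/38 → 5/38
merge 5/38 + 5/38 → 5/19
merge 9/38 + 1/4 → 37/76
merge 1/4 + 5/19 → 39/76
merge 37/76 + 39/76 → 1
L = 5/38 + 5/19 + 37/76 + 39/76 + 1 = 91/38 ≈ 2.395 bits/symbol.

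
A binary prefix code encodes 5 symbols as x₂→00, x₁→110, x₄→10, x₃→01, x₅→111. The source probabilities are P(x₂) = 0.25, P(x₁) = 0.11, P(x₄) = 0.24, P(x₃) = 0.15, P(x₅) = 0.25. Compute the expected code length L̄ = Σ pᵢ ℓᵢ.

2.36 bits/symbol

L̄ = Σ pᵢ·ℓᵢ = 0.25·2 + 0.11·3 + 0.24·2 + 0.15·2 + 0.25·3 = 2.36 bits/symbol.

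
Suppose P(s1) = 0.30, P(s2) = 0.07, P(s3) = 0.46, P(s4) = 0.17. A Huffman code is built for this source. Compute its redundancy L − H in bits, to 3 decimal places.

0.040 bits

Entropy H = −Σ p log₂ p ≈ 1.7396 bits.
Huffman merges: 7/100+17/100→6/25; 6/25+3/10→27/50; 23/50+27/50→1. L = 89/50 ≈ 1.7800.
L − H = 1.7800 − 1.7396 = 0.040 bits.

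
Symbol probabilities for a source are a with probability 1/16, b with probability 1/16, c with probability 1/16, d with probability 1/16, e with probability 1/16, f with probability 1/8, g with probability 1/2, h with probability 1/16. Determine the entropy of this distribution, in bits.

Each probability is a power of 1/2, so log₂(1/p) is an integer.
H = Σ p·log₂(1/p) = 1/16·4 + 1/16·4 + 1/16·4 + 1/16·4 + 1/16·4 + 1/8·3 + 1/2·1 + 1/16·4 = 2.375 bits.

2.375 bits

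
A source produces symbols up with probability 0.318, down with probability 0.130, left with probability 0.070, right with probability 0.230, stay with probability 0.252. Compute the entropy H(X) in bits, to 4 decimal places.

2.1656 bits

H = −Σ pᵢ log₂ pᵢ.
−0.318·log₂(0.318) = 0.5256
−0.130·log₂(0.130) = 0.3826
−0.070·log₂(0.070) = 0.2686
−0.230·log₂(0.230) = 0.4877
−0.252·log₂(0.252) = 0.5011
Sum ≈ 2.1656 → 2.1656 bits.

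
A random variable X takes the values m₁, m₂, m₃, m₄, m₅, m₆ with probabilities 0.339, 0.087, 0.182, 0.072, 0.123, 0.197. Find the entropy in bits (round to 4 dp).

2.3898 bits

H = −Σ pᵢ log₂ pᵢ.
−0.339·log₂(0.339) = 0.5291
−0.087·log₂(0.087) = 0.3065
−0.182·log₂(0.182) = 0.4474
−0.072·log₂(0.072) = 0.2733
−0.123·log₂(0.123) = 0.3719
−0.197·log₂(0.197) = 0.4617
Sum ≈ 2.3898 → 2.3898 bits.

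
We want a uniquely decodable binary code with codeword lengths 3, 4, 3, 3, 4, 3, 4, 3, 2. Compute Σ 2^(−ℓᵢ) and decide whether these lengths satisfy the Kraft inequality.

With common denominator 2^4 = 16: Σ 2^(−ℓᵢ) = 2/16 + 1/16 + 2/16 + 2/16 + 1/16 + 2/16 + 1/16 + 2/16 + 4/16 = 17/16 = 1.0625.
Kraft's inequality requires Σ ≤ 1; here Σ = 1.0625 > 1, so no such prefix code exists.

1.0625; no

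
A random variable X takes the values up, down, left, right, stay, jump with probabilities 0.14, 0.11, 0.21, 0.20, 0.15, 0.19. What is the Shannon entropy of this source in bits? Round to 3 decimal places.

2.550 bits

H = −Σ pᵢ log₂ pᵢ.
−0.14·log₂(0.14) = 0.3971
−0.11·log₂(0.11) = 0.3503
−0.21·log₂(0.21) = 0.4728
−0.20·log₂(0.20) = 0.4644
−0.15·log₂(0.15) = 0.4105
−0.19·log₂(0.19) = 0.4552
Sum ≈ 2.5504 → 2.550 bits.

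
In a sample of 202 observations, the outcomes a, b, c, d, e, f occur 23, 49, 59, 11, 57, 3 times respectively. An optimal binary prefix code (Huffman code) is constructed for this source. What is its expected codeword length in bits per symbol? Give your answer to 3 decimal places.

Probabilities are the counts divided by 202.
Repeatedly combine the two least-probable nodes; the expected code length is the sum of the merged weights.
merge 3/202 + 11/202 → 7/101
merge 7/101 + 23/202 → 37/202
merge 37/202 + 49/202 → 43/101
merge 57/202 + 59/202 → 58/101
merge 43/101 + 58/101 → 1
L = 7/101 + 37/202 + 43/101 + 58/101 + 1 = 455/202 ≈ 2.252 bits/symbol.

2.252 bits/symbol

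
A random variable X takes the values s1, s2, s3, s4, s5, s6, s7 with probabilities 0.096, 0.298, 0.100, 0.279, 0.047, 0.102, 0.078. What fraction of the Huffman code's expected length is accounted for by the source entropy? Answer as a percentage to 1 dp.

Entropy H = −Σ p log₂ p ≈ 2.5214 bits.
Huffman merges: 47/1000+39/500→1/8; 12/125+1/10→49/250; 51/500+1/8→227/1000; 49/250+227/1000→423/1000; 279/1000+149/500→577/1000; 423/1000+577/1000→1. L = 637/250 ≈ 2.5480.
Efficiency = H/L = 2.5214/2.5480 = 99.0%.

99.0%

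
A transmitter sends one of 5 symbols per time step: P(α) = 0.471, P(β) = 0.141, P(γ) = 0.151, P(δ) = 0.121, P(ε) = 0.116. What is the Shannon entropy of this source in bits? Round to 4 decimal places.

2.0511 bits

H = −Σ pᵢ log₂ pᵢ.
−0.471·log₂(0.471) = 0.5116
−0.141·log₂(0.141) = 0.3985
−0.151·log₂(0.151) = 0.4118
−0.121·log₂(0.121) = 0.3687
−0.116·log₂(0.116) = 0.3605
Sum ≈ 2.0511 → 2.0511 bits.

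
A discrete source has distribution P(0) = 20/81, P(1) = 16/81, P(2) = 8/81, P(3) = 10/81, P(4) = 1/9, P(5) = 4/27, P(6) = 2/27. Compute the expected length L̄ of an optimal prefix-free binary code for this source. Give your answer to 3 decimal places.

2.728 bits/symbol

Repeatedly combine the two least-probable nodes; the expected code length is the sum of the merged weights.
merge 2/27 + 8/81 → 14/81
merge 1/9 + 10/81 → 19/81
merge 4/27 + 14/81 → 26/81
merge 16/81 + 19/81 → 35/81
merge 20/81 + 26/81 → 46/81
merge 35/81 + 46/81 → 1
L = 14/81 + 19/81 + 26/81 + 35/81 + 46/81 + 1 = 221/81 ≈ 2.728 bits/symbol.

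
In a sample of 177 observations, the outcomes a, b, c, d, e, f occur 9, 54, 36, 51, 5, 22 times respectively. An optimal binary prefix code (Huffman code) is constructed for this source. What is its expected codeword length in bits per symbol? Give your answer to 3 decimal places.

Probabilities are the counts divided by 177.
Repeatedly combine the two least-probable nodes; the expected code length is the sum of the merged weights.
merge 5/177 + 3/59 → 14/177
merge 14/177 + 22/177 → 12/59
merge 12/59 + 12/59 → 24/59
merge 17/59 + 18/59 → 35/59
merge 24/59 + 35/59 → 1
L = 14/177 + 12/59 + 24/59 + 35/59 + 1 = 404/177 ≈ 2.282 bits/symbol.

2.282 bits/symbol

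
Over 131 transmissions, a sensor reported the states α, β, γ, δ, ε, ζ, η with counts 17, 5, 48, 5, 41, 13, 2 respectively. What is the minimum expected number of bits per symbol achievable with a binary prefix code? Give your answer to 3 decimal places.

2.290 bits/symbol

Probabilities are the counts divided by 131.
Repeatedly combine the two least-probable nodes; the expected code length is the sum of the merged weights.
merge 2/131 + 5/131 → 7/131
merge 5/131 + 7/131 → 12/131
merge 12/131 + 13/131 → 25/131
merge 17/131 + 25/131 → 42/131
merge 41/131 + 42/131 → 83/131
merge 48/131 + 83/131 → 1
L = 7/131 + 12/131 + 25/131 + 42/131 + 83/131 + 1 = 300/131 ≈ 2.290 bits/symbol.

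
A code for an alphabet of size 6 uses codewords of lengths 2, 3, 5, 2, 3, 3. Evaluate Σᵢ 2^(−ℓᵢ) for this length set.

With common denominator 2^5 = 32: Σ 2^(−ℓᵢ) = 8/32 + 4/32 + 1/32 + 8/32 + 4/32 + 4/32 = 29/32 = 0.90625.

0.90625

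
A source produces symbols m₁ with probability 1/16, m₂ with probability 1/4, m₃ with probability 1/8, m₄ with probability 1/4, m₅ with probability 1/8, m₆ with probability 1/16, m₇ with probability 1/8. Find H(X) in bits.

Each probability is a power of 1/2, so log₂(1/p) is an integer.
H = Σ p·log₂(1/p) = 1/16·4 + 1/4·2 + 1/8·3 + 1/4·2 + 1/8·3 + 1/16·4 + 1/8·3 = 2.625 bits.

2.625 bits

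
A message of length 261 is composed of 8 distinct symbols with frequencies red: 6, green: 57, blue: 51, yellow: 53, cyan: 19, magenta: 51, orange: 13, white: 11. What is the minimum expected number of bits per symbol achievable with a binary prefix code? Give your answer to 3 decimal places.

2.751 bits/symbol

Probabilities are the counts divided by 261.
Repeatedly combine the two least-probable nodes; the expected code length is the sum of the merged weights.
merge 2/87 + 11/261 → 17/261
merge 13/261 + 17/261 → 10/87
merge 19/261 + 10/87 → 49/261
merge 49/261 + 17/87 → 100/261
merge 17/87 + 53/261 → 104/261
merge 19/87 + 100/261 → 157/261
merge 104/261 + 157/261 → 1
L = 17/261 + 10/87 + 49/261 + 100/261 + 104/261 + 157/261 + 1 = 718/261 ≈ 2.751 bits/symbol.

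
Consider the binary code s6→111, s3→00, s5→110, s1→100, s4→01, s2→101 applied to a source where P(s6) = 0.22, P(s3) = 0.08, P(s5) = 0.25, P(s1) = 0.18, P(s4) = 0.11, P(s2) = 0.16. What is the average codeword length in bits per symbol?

L̄ = Σ pᵢ·ℓᵢ = 0.22·3 + 0.08·2 + 0.25·3 + 0.18·3 + 0.11·2 + 0.16·3 = 2.81 bits/symbol.

2.81 bits/symbol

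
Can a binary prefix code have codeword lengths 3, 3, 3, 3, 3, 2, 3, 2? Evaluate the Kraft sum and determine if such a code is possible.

1.25; no

With common denominator 2^3 = 8: Σ 2^(−ℓᵢ) = 1/8 + 1/8 + 1/8 + 1/8 + 1/8 + 2/8 + 1/8 + 2/8 = 10/8 = 1.25.
Kraft's inequality requires Σ ≤ 1; here Σ = 1.25 > 1, so no such prefix code exists.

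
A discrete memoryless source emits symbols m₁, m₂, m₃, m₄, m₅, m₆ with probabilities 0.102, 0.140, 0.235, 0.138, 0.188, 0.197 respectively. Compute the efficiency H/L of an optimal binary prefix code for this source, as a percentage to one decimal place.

Entropy H = −Σ p log₂ p ≈ 2.5333 bits.
Huffman merges: 51/500+69/500→6/25; 7/50+47/250→41/125; 197/1000+47/200→54/125; 6/25+41/125→71/125; 54/125+71/125→1. L = 321/125 ≈ 2.5680.
Efficiency = H/L = 2.5333/2.5680 = 98.7%.

98.7%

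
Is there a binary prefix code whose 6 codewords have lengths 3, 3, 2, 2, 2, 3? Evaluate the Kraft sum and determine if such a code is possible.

With common denominator 2^3 = 8: Σ 2^(−ℓᵢ) = 1/8 + 1/8 + 2/8 + 2/8 + 2/8 + 1/8 = 9/8 = 1.125.
Kraft's inequality requires Σ ≤ 1; here Σ = 1.125 > 1, so no such prefix code exists.

1.125; no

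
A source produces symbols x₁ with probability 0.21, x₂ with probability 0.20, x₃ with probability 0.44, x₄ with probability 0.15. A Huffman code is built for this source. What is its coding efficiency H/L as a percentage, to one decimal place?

97.8%

Entropy H = −Σ p log₂ p ≈ 1.8689 bits.
Huffman merges: 3/20+1/5→7/20; 21/100+7/20→14/25; 11/25+14/25→1. L = 191/100 ≈ 1.9100.
Efficiency = H/L = 1.8689/1.9100 = 97.8%.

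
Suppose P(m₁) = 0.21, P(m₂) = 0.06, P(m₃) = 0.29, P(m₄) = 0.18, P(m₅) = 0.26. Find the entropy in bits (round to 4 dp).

H = −Σ pᵢ log₂ pᵢ.
−0.21·log₂(0.21) = 0.4728
−0.06·log₂(0.06) = 0.2435
−0.29·log₂(0.29) = 0.5179
−0.18·log₂(0.18) = 0.4453
−0.26·log₂(0.26) = 0.5053
Sum ≈ 2.1849 → 2.1849 bits.

2.1849 bits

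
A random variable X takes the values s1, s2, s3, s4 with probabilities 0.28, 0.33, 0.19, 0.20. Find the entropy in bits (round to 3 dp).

1.962 bits

H = −Σ pᵢ log₂ pᵢ.
−0.28·log₂(0.28) = 0.5142
−0.33·log₂(0.33) = 0.5278
−0.19·log₂(0.19) = 0.4552
−0.20·log₂(0.20) = 0.4644
Sum ≈ 1.9617 → 1.962 bits.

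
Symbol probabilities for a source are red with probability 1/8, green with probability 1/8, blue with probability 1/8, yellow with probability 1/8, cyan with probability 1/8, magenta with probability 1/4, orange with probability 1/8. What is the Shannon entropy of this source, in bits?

2.75 bits

Each probability is a power of 1/2, so log₂(1/p) is an integer.
H = Σ p·log₂(1/p) = 1/8·3 + 1/8·3 + 1/8·3 + 1/8·3 + 1/8·3 + 1/4·2 + 1/8·3 = 2.75 bits.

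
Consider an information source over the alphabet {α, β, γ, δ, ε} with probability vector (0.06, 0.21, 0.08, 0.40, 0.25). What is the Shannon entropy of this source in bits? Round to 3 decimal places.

2.037 bits

H = −Σ pᵢ log₂ pᵢ.
−0.06·log₂(0.06) = 0.2435
−0.21·log₂(0.21) = 0.4728
−0.08·log₂(0.08) = 0.2915
−0.40·log₂(0.40) = 0.5288
−0.25·log₂(0.25) = 0.5000
Sum ≈ 2.0366 → 2.037 bits.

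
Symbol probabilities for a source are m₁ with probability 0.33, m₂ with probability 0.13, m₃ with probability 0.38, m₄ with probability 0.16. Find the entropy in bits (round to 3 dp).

H = −Σ pᵢ log₂ pᵢ.
−0.33·log₂(0.33) = 0.5278
−0.13·log₂(0.13) = 0.3826
−0.38·log₂(0.38) = 0.5305
−0.16·log₂(0.16) = 0.4230
Sum ≈ 1.8639 → 1.864 bits.

1.864 bits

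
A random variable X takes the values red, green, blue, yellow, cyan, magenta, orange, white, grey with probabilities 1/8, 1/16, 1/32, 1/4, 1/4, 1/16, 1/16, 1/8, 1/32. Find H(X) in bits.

2.8125 bits

Each probability is a power of 1/2, so log₂(1/p) is an integer.
H = Σ p·log₂(1/p) = 1/8·3 + 1/16·4 + 1/32·5 + 1/4·2 + 1/4·2 + 1/16·4 + 1/16·4 + 1/8·3 + 1/32·5 = 2.8125 bits.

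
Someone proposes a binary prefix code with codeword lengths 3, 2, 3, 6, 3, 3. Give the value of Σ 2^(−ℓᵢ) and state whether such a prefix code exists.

0.765625; yes

With common denominator 2^6 = 64: Σ 2^(−ℓᵢ) = 8/64 + 16/64 + 8/64 + 1/64 + 8/64 + 8/64 = 49/64 = 0.765625.
Kraft's inequality requires Σ ≤ 1; here Σ = 0.765625 ≤ 1, so such a prefix code exists.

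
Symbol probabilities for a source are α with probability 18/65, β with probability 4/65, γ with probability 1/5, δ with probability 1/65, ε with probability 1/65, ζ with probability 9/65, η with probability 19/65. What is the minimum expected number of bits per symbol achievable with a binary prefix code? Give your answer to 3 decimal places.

Repeatedly combine the two least-probable nodes; the expected code length is the sum of the merged weights.
merge 1/65 + 1/65 → 2/65
merge 2/65 + 4/65 → 6/65
merge 6/65 + 9/65 → 3/13
merge 1/5 + 3/13 → 28/65
merge 18/65 + 19/65 → 37/65
merge 28/65 + 37/65 → 1
L = 2/65 + 6/65 + 3/13 + 28/65 + 37/65 + 1 = 153/65 ≈ 2.354 bits/symbol.

2.354 bits/symbol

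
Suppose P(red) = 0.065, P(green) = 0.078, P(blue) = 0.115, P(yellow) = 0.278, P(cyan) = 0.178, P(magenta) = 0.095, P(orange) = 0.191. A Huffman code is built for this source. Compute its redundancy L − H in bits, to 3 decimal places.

0.036 bits

Entropy H = −Σ p log₂ p ≈ 2.6377 bits.
Huffman merges: 13/200+39/500→143/1000; 19/200+23/200→21/100; 143/1000+89/500→321/1000; 191/1000+21/100→401/1000; 139/500+321/1000→599/1000; 401/1000+599/1000→1. L = 1337/500 ≈ 2.6740.
L − H = 2.6740 − 2.6377 = 0.036 bits.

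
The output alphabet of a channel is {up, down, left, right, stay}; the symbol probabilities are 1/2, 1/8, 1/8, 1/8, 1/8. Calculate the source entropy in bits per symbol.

2 bits

Each probability is a power of 1/2, so log₂(1/p) is an integer.
H = Σ p·log₂(1/p) = 1/2·1 + 1/8·3 + 1/8·3 + 1/8·3 + 1/8·3 = 2 bits.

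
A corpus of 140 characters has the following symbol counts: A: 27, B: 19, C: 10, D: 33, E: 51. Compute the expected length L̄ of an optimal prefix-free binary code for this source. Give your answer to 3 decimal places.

Probabilities are the counts divided by 140.
Repeatedly combine the two least-probable nodes; the expected code length is the sum of the merged weights.
merge 1/14 + 19/140 → 29/140
merge 27/140 + 29/140 → 2/5
merge 33/140 + 51/140 → 3/5
merge 2/5 + 3/5 → 1
L = 29/140 + 2/5 + 3/5 + 1 = 309/140 ≈ 2.207 bits/symbol.

2.207 bits/symbol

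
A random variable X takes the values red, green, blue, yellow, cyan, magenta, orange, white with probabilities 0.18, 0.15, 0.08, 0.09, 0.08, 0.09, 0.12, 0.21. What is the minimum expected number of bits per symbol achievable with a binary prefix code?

Repeatedly combine the two least-probable nodes; the expected code length is the sum of the merged weights.
merge 2/25 + 2/25 → 4/25
merge 9/100 + 9/100 → 9/50
merge 3/25 + 3/20 → 27/100
merge 4/25 + 9/50 → 17/50
merge 9/50 + 21/100 → 39/100
merge 27/100 + 17/50 → 61/100
merge 39/100 + 61/100 → 1
L = 4/25 + 9/50 + 27/100 + 17/50 + 39/100 + 61/100 + 1 = 59/20 = 2.95 bits/symbol.

2.95 bits/symbol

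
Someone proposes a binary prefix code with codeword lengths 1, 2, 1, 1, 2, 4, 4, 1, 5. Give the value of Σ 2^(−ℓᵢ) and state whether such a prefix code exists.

2.65625; no

With common denominator 2^5 = 32: Σ 2^(−ℓᵢ) = 16/32 + 8/32 + 16/32 + 16/32 + 8/32 + 2/32 + 2/32 + 16/32 + 1/32 = 85/32 = 2.65625.
Kraft's inequality requires Σ ≤ 1; here Σ = 2.65625 > 1, so no such prefix code exists.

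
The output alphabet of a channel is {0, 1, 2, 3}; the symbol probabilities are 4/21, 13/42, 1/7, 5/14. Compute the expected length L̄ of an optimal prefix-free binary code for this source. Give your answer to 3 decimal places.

Repeatedly combine the two least-probable nodes; the expected code length is the sum of the merged weights.
merge 1/7 + 4/21 → 1/3
merge 13/42 + 1/3 → 9/14
merge 5/14 + 9/14 → 1
L = 1/3 + 9/14 + 1 = 83/42 ≈ 1.976 bits/symbol.

1.976 bits/symbol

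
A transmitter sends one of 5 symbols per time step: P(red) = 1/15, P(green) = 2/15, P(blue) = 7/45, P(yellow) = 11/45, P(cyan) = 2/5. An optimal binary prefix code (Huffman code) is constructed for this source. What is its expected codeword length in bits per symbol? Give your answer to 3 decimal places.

2.156 bits/symbol

Repeatedly combine the two least-probable nodes; the expected code length is the sum of the merged weights.
merge 1/15 + 2/15 → 1/5
merge 7/45 + 1/5 → 16/45
merge 11/45 + 16/45 → 3/5
merge 2/5 + 3/5 → 1
L = 1/5 + 16/45 + 3/5 + 1 = 97/45 ≈ 2.156 bits/symbol.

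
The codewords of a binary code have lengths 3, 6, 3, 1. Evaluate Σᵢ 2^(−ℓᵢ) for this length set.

With common denominator 2^6 = 64: Σ 2^(−ℓᵢ) = 8/64 + 1/64 + 8/64 + 32/64 = 49/64 = 0.765625.

0.765625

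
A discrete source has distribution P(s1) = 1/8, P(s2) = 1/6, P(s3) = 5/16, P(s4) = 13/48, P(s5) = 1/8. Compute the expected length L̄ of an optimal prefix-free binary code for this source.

Repeatedly combine the two least-probable nodes; the expected code length is the sum of the merged weights.
merge 1/8 + 1/8 → 1/4
merge 1/6 + 1/4 → 5/12
merge 13/48 + 5/16 → 7/12
merge 5/12 + 7/12 → 1
L = 1/4 + 5/12 + 7/12 + 1 = 9/4 = 2.25 bits/symbol.

2.25 bits/symbol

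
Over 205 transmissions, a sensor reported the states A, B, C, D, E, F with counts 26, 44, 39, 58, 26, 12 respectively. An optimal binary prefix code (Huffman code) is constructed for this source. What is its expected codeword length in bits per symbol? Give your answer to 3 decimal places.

Probabilities are the counts divided by 205.
Repeatedly combine the two least-probable nodes; the expected code length is the sum of the merged weights.
merge 12/205 + 26/205 → 38/205
merge 26/205 + 38/205 → 64/205
merge 39/205 + 44/205 → 83/205
merge 58/205 + 64/205 → 122/205
merge 83/205 + 122/205 → 1
L = 38/205 + 64/205 + 83/205 + 122/205 + 1 = 512/205 ≈ 2.498 bits/symbol.

2.498 bits/symbol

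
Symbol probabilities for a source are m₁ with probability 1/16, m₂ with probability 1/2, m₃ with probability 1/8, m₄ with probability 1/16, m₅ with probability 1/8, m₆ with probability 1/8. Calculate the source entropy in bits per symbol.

Each probability is a power of 1/2, so log₂(1/p) is an integer.
H = Σ p·log₂(1/p) = 1/16·4 + 1/2·1 + 1/8·3 + 1/16·4 + 1/8·3 + 1/8·3 = 2.125 bits.

2.125 bits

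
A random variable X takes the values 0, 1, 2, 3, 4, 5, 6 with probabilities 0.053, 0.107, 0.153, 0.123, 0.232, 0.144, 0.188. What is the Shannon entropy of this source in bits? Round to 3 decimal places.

H = −Σ pᵢ log₂ pᵢ.
−0.053·log₂(0.053) = 0.2246
−0.107·log₂(0.107) = 0.3450
−0.153·log₂(0.153) = 0.4144
−0.123·log₂(0.123) = 0.3719
−0.232·log₂(0.232) = 0.4890
−0.144·log₂(0.144) = 0.4026
−0.188·log₂(0.188) = 0.4533
Sum ≈ 2.7008 → 2.701 bits.

2.701 bits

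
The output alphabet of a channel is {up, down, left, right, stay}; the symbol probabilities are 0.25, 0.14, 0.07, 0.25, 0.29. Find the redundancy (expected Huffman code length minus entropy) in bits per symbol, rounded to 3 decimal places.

0.026 bits

Entropy H = −Σ p log₂ p ≈ 2.1836 bits.
Huffman merges: 7/100+7/50→21/100; 21/100+1/4→23/50; 1/4+29/100→27/50; 23/50+27/50→1. L = 221/100 ≈ 2.2100.
L − H = 2.2100 − 2.1836 = 0.026 bits.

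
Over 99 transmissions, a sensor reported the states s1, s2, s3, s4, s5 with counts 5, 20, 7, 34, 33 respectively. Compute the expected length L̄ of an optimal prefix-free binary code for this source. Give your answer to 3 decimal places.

Probabilities are the counts divided by 99.
Repeatedly combine the two least-probable nodes; the expected code length is the sum of the merged weights.
merge 5/99 + 7/99 → 4/33
merge 4/33 + 20/99 → 32/99
merge 32/99 + 1/3 → 65/99
merge 34/99 + 65/99 → 1
L = 4/33 + 32/99 + 65/99 + 1 = 208/99 ≈ 2.101 bits/symbol.

2.101 bits/symbol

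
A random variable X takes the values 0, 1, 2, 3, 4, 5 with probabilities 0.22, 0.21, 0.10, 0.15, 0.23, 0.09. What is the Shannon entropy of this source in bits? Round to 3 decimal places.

2.496 bits

H = −Σ pᵢ log₂ pᵢ.
−0.22·log₂(0.22) = 0.4806
−0.21·log₂(0.21) = 0.4728
−0.10·log₂(0.10) = 0.3322
−0.15·log₂(0.15) = 0.4105
−0.23·log₂(0.23) = 0.4877
−0.09·log₂(0.09) = 0.3127
Sum ≈ 2.4965 → 2.496 bits.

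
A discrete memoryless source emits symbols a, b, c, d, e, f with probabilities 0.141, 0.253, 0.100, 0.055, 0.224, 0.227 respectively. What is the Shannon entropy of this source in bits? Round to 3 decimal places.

2.432 bits

H = −Σ pᵢ log₂ pᵢ.
−0.141·log₂(0.141) = 0.3985
−0.253·log₂(0.253) = 0.5016
−0.100·log₂(0.100) = 0.3322
−0.055·log₂(0.055) = 0.2301
−0.224·log₂(0.224) = 0.4835
−0.227·log₂(0.227) = 0.4856
Sum ≈ 2.4316 → 2.432 bits.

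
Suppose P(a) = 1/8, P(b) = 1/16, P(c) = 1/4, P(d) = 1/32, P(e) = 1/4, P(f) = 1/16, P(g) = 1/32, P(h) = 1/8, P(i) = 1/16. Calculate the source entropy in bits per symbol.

Each probability is a power of 1/2, so log₂(1/p) is an integer.
H = Σ p·log₂(1/p) = 1/8·3 + 1/16·4 + 1/4·2 + 1/32·5 + 1/4·2 + 1/16·4 + 1/32·5 + 1/8·3 + 1/16·4 = 2.8125 bits.

2.8125 bits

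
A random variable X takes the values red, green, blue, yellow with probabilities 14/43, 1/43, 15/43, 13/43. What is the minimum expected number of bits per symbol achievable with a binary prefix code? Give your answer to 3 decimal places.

1.977 bits/symbol

Repeatedly combine the two least-probable nodes; the expected code length is the sum of the merged weights.
merge 1/43 + 13/43 → 14/43
merge 14/43 + 14/43 → 28/43
merge 15/43 + 28/43 → 1
L = 14/43 + 28/43 + 1 = 85/43 ≈ 1.977 bits/symbol.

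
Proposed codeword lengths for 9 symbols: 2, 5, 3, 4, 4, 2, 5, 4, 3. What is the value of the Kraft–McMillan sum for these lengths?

1

With common denominator 2^5 = 32: Σ 2^(−ℓᵢ) = 8/32 + 1/32 + 4/32 + 2/32 + 2/32 + 8/32 + 1/32 + 2/32 + 4/32 = 32/32 = 1.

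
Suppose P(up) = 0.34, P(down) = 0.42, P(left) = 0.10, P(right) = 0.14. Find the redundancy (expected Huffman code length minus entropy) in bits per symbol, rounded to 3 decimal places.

Entropy H = −Σ p log₂ p ≈ 1.7841 bits.
Huffman merges: 1/10+7/50→6/25; 6/25+17/50→29/50; 21/50+29/50→1. L = 91/50 ≈ 1.8200.
L − H = 1.8200 − 1.7841 = 0.036 bits.

0.036 bits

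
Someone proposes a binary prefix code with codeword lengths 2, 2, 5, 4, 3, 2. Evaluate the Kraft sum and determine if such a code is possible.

0.96875; yes

With common denominator 2^5 = 32: Σ 2^(−ℓᵢ) = 8/32 + 8/32 + 1/32 + 2/32 + 4/32 + 8/32 = 31/32 = 0.96875.
Kraft's inequality requires Σ ≤ 1; here Σ = 0.96875 ≤ 1, so such a prefix code exists.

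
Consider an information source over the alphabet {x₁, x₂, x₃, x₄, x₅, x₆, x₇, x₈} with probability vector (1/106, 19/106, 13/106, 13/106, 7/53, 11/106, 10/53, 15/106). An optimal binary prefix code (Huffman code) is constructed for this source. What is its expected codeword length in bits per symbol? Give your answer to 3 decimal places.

2.925 bits/symbol

Repeatedly combine the two least-probable nodes; the expected code length is the sum of the merged weights.
merge 1/106 + 11/106 → 6/53
merge 6/53 + 13/106 → 25/106
merge 13/106 + 7/53 → 27/106
merge 15/106 + 19/106 → 17/53
merge 10/53 + 25/106 → 45/106
merge 27/106 + 17/53 → 61/106
merge 45/106 + 61/106 → 1
L = 6/53 + 25/106 + 27/106 + 17/53 + 45/106 + 61/106 + 1 = 155/53 ≈ 2.925 bits/symbol.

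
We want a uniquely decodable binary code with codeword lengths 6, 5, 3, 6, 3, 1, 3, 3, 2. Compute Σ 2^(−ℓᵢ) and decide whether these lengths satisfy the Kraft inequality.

1.3125; no

With common denominator 2^6 = 64: Σ 2^(−ℓᵢ) = 1/64 + 2/64 + 8/64 + 1/64 + 8/64 + 32/64 + 8/64 + 8/64 + 16/64 = 84/64 = 1.3125.
Kraft's inequality requires Σ ≤ 1; here Σ = 1.3125 > 1, so no such prefix code exists.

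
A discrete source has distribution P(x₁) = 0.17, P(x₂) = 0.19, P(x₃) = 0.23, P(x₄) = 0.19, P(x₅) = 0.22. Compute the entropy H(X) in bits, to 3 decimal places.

H = −Σ pᵢ log₂ pᵢ.
−0.17·log₂(0.17) = 0.4346
−0.19·log₂(0.19) = 0.4552
−0.23·log₂(0.23) = 0.4877
−0.19·log₂(0.19) = 0.4552
−0.22·log₂(0.22) = 0.4806
Sum ≈ 2.3133 → 2.313 bits.

2.313 bits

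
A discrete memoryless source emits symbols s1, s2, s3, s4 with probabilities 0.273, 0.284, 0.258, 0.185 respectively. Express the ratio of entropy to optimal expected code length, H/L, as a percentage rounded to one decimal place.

99.1%

Entropy H = −Σ p log₂ p ≈ 1.9817 bits.
Huffman merges: 37/200+129/500→443/1000; 273/1000+71/250→557/1000; 443/1000+557/1000→1. L = 2 ≈ 2.0000.
Efficiency = H/L = 1.9817/2.0000 = 99.1%.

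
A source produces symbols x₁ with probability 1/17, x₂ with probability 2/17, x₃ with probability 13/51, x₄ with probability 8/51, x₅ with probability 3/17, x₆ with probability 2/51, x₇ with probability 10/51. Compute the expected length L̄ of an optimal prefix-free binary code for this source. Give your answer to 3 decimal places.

Repeatedly combine the two least-probable nodes; the expected code length is the sum of the merged weights.
merge 2/51 + 1/17 → 5/51
merge 5/51 + 2/17 → 11/51
merge 8/51 + 3/17 → 1/3
merge 10/51 + 11/51 → 7/17
merge 13/51 + 1/3 → 10/17
merge 7/17 + 10/17 → 1
L = 5/51 + 11/51 + 1/3 + 7/17 + 10/17 + 1 = 45/17 ≈ 2.647 bits/symbol.

2.647 bits/symbol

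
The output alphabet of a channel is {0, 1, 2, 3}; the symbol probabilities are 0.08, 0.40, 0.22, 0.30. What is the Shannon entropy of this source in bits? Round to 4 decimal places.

H = −Σ pᵢ log₂ pᵢ.
−0.08·log₂(0.08) = 0.2915
−0.40·log₂(0.40) = 0.5288
−0.22·log₂(0.22) = 0.4806
−0.30·log₂(0.30) = 0.5211
Sum ≈ 1.8219 → 1.8219 bits.

1.8219 bits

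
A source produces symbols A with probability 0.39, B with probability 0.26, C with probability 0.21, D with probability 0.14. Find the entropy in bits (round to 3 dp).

H = −Σ pᵢ log₂ pᵢ.
−0.39·log₂(0.39) = 0.5298
−0.26·log₂(0.26) = 0.5053
−0.21·log₂(0.21) = 0.4728
−0.14·log₂(0.14) = 0.3971
Sum ≈ 1.9050 → 1.905 bits.

1.905 bits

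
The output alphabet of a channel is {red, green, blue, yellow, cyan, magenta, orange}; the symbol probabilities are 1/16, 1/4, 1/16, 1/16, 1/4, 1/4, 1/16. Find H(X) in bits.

Each probability is a power of 1/2, so log₂(1/p) is an integer.
H = Σ p·log₂(1/p) = 1/16·4 + 1/4·2 + 1/16·4 + 1/16·4 + 1/4·2 + 1/4·2 + 1/16·4 = 2.5 bits.

2.5 bits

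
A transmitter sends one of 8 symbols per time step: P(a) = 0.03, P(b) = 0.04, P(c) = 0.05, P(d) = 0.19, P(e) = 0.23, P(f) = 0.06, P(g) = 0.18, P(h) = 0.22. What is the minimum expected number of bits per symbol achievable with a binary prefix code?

2.72 bits/symbol

Repeatedly combine the two least-probable nodes; the expected code length is the sum of the merged weights.
merge 3/100 + 1/25 → 7/100
merge 1/20 + 3/50 → 11/100
merge 7/100 + 11/100 → 9/50
merge 9/50 + 9/50 → 9/25
merge 19/100 + 11/50 → 41/100
merge 23/100 + 9/25 → 59/100
merge 41/100 + 59/100 → 1
L = 7/100 + 11/100 + 9/50 + 9/25 + 41/100 + 59/100 + 1 = 68/25 = 2.72 bits/symbol.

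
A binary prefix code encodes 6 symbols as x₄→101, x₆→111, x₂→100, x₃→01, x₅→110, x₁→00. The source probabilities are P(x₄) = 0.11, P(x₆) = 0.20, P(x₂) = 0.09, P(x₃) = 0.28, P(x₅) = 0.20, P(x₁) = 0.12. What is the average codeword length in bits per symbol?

2.6 bits/symbol

L̄ = Σ pᵢ·ℓᵢ = 0.11·3 + 0.20·3 + 0.09·3 + 0.28·2 + 0.20·3 + 0.12·2 = 2.6 bits/symbol.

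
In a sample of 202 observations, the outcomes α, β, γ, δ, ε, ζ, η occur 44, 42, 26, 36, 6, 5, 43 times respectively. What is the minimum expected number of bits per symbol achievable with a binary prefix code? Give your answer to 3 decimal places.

Probabilities are the counts divided by 202.
Repeatedly combine the two least-probable nodes; the expected code length is the sum of the merged weights.
merge 5/202 + 3/101 → 11/202
merge 11/202 + 13/101 → 37/202
merge 18/101 + 37/202 → 73/202
merge 21/101 + 43/202 → 85/202
merge 22/101 + 73/202 → 117/202
merge 85/202 + 117/202 → 1
L = 11/202 + 37/202 + 73/202 + 85/202 + 117/202 + 1 = 525/202 ≈ 2.599 bits/symbol.

2.599 bits/symbol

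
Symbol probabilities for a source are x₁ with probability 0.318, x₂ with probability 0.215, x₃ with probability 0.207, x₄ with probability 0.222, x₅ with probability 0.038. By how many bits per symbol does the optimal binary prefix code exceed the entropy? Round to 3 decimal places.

Entropy H = −Σ p log₂ p ≈ 2.1341 bits.
Huffman merges: 19/500+207/1000→49/200; 43/200+111/500→437/1000; 49/200+159/500→563/1000; 437/1000+563/1000→1. L = 449/200 ≈ 2.2450.
L − H = 2.2450 − 2.1341 = 0.111 bits.

0.111 bits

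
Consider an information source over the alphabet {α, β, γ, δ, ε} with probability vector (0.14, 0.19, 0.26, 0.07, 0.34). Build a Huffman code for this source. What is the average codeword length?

Repeatedly combine the two least-probable nodes; the expected code length is the sum of the merged weights.
merge 7/100 + 7/50 → 21/100
merge 19/100 + 21/100 → 2/5
merge 13/50 + 17/50 → 3/5
merge 2/5 + 3/5 → 1
L = 21/100 + 2/5 + 3/5 + 1 = 221/100 = 2.21 bits/symbol.

2.21 bits/symbol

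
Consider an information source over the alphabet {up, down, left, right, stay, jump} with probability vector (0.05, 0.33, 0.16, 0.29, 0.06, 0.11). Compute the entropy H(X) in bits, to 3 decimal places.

2.279 bits

H = −Σ pᵢ log₂ pᵢ.
−0.05·log₂(0.05) = 0.2161
−0.33·log₂(0.33) = 0.5278
−0.16·log₂(0.16) = 0.4230
−0.29·log₂(0.29) = 0.5179
−0.06·log₂(0.06) = 0.2435
−0.11·log₂(0.11) = 0.3503
Sum ≈ 2.2787 → 2.279 bits.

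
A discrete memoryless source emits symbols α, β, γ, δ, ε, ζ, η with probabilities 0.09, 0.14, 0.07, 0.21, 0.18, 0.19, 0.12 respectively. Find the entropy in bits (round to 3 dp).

H = −Σ pᵢ log₂ pᵢ.
−0.09·log₂(0.09) = 0.3127
−0.14·log₂(0.14) = 0.3971
−0.07·log₂(0.07) = 0.2686
−0.21·log₂(0.21) = 0.4728
−0.18·log₂(0.18) = 0.4453
−0.19·log₂(0.19) = 0.4552
−0.12·log₂(0.12) = 0.3671
Sum ≈ 2.7187 → 2.719 bits.

2.719 bits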